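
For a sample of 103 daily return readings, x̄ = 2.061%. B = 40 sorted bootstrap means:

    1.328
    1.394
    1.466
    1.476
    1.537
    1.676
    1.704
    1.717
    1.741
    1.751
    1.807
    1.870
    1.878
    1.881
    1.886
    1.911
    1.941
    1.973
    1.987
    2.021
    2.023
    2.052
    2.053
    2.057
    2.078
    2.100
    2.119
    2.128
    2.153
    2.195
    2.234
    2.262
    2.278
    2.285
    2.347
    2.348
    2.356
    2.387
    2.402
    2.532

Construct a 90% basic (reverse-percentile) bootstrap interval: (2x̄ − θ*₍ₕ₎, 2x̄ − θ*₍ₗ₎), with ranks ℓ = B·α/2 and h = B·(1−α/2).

Percentile endpoints at ranks 2 and 38: θ*₍2₎ = 1.394, θ*₍38₎ = 2.387.
Basic interval reflects these around x̄:
  lower = 2 × 2.061 − 2.387 = 1.735
  upper = 2 × 2.061 − 1.394 = 2.728

(1.735, 2.728)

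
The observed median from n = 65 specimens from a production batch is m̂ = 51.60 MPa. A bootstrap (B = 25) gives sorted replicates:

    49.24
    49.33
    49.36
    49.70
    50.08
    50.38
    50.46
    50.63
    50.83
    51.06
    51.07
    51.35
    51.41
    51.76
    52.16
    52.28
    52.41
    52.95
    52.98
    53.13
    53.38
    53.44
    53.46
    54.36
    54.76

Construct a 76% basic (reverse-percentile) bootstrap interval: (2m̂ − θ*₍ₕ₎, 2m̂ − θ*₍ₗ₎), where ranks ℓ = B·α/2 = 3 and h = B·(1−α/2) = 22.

Percentile endpoints at ranks 3 and 22: θ*₍3₎ = 49.36, θ*₍22₎ = 53.44.
Basic interval reflects these around m̂:
  lower = 2 × 51.60 − 53.44 = 49.76
  upper = 2 × 51.60 − 49.36 = 53.84

(49.76, 53.84)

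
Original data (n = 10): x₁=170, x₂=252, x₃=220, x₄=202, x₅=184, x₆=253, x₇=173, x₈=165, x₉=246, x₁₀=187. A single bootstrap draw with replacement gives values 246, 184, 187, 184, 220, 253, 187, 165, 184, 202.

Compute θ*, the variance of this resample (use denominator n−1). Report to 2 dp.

θ* = 849.51

Mean = 201.2000; sum of squared deviations = 7645.6000
s² = 7645.6000 / 9 = 849.5111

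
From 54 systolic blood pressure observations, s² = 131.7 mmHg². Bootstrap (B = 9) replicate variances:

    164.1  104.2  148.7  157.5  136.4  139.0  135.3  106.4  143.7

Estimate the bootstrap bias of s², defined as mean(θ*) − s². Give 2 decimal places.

mean(θ*) = (164.1 + 104.2 + 148.7 + 157.5 + 136.4 + 139.0 + 135.3 + 106.4 + 143.7) / 9 = 137.256
bias = 137.256 − 131.7

bias = +5.56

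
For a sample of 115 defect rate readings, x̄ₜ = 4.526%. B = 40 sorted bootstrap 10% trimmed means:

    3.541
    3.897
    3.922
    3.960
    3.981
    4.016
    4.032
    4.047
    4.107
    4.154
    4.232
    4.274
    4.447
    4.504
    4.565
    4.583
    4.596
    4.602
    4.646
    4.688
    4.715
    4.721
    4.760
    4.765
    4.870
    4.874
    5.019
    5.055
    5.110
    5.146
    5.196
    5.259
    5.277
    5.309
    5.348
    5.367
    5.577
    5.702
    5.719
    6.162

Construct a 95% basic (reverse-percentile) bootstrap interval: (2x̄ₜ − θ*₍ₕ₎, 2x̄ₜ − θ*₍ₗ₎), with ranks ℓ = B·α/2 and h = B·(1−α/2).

(3.333, 5.511)

Percentile endpoints at ranks 1 and 39: θ*₍1₎ = 3.541, θ*₍39₎ = 5.719.
Basic interval reflects these around x̄ₜ:
  lower = 2 × 4.526 − 5.719 = 3.333
  upper = 2 × 4.526 − 3.541 = 5.511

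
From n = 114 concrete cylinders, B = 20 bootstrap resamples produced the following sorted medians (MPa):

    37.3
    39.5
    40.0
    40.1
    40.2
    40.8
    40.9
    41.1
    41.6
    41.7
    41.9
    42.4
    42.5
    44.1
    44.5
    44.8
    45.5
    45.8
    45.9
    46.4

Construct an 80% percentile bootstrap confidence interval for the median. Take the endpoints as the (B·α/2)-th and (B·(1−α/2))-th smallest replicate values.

(39.5, 45.8)

α = 0.20; lower rank = 20 × 0.100 = 2; upper rank = 20 × 0.900 = 18.
The 2nd smallest replicate is 39.5; the 18th is 45.8.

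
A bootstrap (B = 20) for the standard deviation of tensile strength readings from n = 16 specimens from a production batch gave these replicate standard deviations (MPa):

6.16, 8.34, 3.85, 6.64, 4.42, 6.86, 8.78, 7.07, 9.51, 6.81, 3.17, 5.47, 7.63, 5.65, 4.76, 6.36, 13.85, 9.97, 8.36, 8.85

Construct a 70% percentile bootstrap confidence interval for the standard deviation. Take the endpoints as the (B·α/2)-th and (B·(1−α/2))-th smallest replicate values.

Sorted replicates: 3.17, 3.85, 4.42, 4.76, 5.47, 5.65, 6.16, 6.36, 6.64, 6.81, 6.86, 7.07, 7.63, 8.34, 8.36, 8.78, 8.85, 9.51, 9.97, 13.85
α = 0.30; lower rank = 20 × 0.150 = 3; upper rank = 20 × 0.850 = 17.
The 3rd smallest replicate is 4.42; the 17th is 8.85.

(4.42, 8.85)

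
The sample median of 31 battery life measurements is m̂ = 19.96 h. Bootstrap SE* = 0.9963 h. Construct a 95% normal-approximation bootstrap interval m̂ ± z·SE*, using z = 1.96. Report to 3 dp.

(18.007, 21.913)

Margin = 1.96 × 0.9963 = 1.9527
Interval: 19.96 ± 1.9527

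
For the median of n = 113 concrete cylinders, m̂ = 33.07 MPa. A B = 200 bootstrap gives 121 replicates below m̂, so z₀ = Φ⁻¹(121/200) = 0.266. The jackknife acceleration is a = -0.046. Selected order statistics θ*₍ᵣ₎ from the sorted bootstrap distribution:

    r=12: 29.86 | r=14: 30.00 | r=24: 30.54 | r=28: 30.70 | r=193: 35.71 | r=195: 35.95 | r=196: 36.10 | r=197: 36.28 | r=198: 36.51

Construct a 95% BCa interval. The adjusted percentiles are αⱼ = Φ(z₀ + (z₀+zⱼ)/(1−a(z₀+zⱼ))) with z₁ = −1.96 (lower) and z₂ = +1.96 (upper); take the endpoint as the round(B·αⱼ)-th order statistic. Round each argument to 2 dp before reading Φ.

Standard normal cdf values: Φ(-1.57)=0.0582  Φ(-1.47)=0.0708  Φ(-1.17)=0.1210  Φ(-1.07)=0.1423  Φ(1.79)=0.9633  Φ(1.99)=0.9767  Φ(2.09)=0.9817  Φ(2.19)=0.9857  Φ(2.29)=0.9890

(29.86, 36.51)

Lower: z₀ + z₁ = 0.266 + (-1.960) = -1.694; 1 − a(z₀+z₁) = 1 − (-0.046)(-1.694) = 0.9221; argument = 0.266 + (-1.694)/0.9221 = -1.5712 → -1.57.
α₁ = Φ(-1.57) = 0.0582; rank = round(200 × 0.0582) = 12; θ*₍12₎ = 29.86.
Upper: z₀ + z₂ = 2.226; 1 − a(z₀+z₂) = 1.1024; argument = 2.2852 → 2.29; α₂ = 0.9890; rank = 198; θ*₍198₎ = 36.51.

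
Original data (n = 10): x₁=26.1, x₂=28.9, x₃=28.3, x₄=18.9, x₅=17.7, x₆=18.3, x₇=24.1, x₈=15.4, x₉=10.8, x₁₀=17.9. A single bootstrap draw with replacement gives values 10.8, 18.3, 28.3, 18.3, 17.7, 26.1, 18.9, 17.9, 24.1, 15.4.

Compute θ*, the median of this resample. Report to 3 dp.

θ* = 18.300

Sorted: 10.8, 15.4, 17.7, 17.9, 18.3, 18.3, 18.9, 24.1, 26.1, 28.3
Median = average of the two middle values = 18.300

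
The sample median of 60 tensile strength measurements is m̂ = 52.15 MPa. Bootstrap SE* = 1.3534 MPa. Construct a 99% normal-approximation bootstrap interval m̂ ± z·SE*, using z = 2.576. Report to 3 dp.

Margin = 2.576 × 1.3534 = 3.4864
Interval: 52.15 ± 3.4864

(48.664, 55.636)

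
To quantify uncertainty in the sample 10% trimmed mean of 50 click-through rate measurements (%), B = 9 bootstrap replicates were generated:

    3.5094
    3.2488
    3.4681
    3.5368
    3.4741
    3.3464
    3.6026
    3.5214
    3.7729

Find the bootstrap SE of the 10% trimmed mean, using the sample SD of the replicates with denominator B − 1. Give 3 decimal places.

Bootstrap SE is the standard deviation of the 9 replicate 10% trimmed means.
Mean of replicates: (3.5094 + 3.2488 + 3.4681 + 3.5368 + 3.4741 + 3.3464 + 3.6026 + 3.5214 + 3.7729) / 9 = 31.48050 / 9 = 3.49783
Sum of squared deviations: (+0.01157)² + (−0.24903)² + (−0.02973)² + (+0.03897)² + (−0.02373)² + (−0.15143)² + (+0.10477)² + (+0.02357)² + (+0.27507)² = 0.17524
Variance = 0.17524 / 8 = 0.02191
SE* = √0.02191

SE* = 0.148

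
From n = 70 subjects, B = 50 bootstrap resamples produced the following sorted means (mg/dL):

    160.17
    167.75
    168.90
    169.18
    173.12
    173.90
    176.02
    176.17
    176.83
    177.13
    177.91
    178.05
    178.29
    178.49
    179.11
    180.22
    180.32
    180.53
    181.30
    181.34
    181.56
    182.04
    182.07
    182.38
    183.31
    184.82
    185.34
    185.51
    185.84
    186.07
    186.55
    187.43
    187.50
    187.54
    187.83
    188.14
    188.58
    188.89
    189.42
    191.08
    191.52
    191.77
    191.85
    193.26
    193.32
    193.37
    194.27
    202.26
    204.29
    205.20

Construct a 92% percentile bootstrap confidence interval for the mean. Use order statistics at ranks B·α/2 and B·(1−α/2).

α = 0.08; lower rank = 50 × 0.040 = 2; upper rank = 50 × 0.960 = 48.
The 2nd smallest replicate is 167.75; the 48th is 202.26.

(167.75, 202.26)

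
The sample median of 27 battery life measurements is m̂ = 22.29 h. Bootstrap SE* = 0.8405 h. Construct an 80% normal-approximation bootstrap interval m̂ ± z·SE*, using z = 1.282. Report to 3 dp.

(21.212, 23.368)

Margin = 1.282 × 0.8405 = 1.0775
Interval: 22.29 ± 1.0775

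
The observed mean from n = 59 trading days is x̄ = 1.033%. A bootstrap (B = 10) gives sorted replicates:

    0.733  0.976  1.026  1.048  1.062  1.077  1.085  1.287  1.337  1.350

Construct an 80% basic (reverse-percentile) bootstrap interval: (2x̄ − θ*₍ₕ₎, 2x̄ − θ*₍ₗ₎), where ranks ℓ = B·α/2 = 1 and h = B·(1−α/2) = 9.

Percentile endpoints at ranks 1 and 9: θ*₍1₎ = 0.733, θ*₍9₎ = 1.337.
Basic interval reflects these around x̄:
  lower = 2 × 1.033 − 1.337 = 0.729
  upper = 2 × 1.033 − 0.733 = 1.333

(0.729, 1.333)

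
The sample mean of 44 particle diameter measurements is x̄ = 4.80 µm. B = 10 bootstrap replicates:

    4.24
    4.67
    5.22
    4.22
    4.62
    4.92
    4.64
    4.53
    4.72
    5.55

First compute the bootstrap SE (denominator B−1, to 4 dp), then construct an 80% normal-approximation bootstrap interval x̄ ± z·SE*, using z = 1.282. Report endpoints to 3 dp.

Mean of replicates = 4.7330; sum of squared deviations = 1.5126; SE* = √(1.5126/9) = 0.4100
Margin = 1.282 × 0.4100 = 0.5256
Interval: 4.80 ± 0.5256

(4.274, 5.326)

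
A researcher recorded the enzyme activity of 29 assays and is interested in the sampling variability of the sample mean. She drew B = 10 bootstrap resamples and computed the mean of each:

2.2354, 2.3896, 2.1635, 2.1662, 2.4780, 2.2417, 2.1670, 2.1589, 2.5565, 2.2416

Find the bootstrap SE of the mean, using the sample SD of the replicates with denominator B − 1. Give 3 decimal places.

SE* = 0.144

Bootstrap SE is the standard deviation of the 10 replicate means.
Mean of replicates: (2.2354 + 2.3896 + 2.1635 + 2.1662 + 2.4780 + 2.2417 + 2.1670 + 2.1589 + 2.5565 + 2.2416) / 10 = 22.79840 / 10 = 2.27984
Sum of squared deviations: (−0.04444)² + (+0.10976)² + (−0.11634)² + (−0.11364)² + (+0.19816)² + (−0.03814)² + (−0.11284)² + (−0.12094)² + (+0.27666)² + (−0.03824)² = 0.18656
Variance = 0.18656 / 9 = 0.02073
SE* = √0.02073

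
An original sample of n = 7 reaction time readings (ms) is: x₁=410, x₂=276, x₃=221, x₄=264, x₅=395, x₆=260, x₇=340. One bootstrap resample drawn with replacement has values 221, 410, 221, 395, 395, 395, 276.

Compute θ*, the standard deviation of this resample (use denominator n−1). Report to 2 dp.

Mean = 330.4286; sum of squared deviations = 45751.7143
s² = 45751.7143 / 6 = 7625.2857
s = √7625.2857 = 87.32

θ* = 87.32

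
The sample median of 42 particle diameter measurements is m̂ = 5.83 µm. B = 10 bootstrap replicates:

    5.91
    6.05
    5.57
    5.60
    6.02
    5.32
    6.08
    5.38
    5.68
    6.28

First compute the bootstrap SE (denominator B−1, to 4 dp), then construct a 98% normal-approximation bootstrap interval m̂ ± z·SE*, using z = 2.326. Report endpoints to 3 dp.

(5.076, 6.584)

Mean of replicates = 5.7890; sum of squared deviations = 0.9447; SE* = √(0.9447/9) = 0.3240
Margin = 2.326 × 0.3240 = 0.7536
Interval: 5.83 ± 0.7536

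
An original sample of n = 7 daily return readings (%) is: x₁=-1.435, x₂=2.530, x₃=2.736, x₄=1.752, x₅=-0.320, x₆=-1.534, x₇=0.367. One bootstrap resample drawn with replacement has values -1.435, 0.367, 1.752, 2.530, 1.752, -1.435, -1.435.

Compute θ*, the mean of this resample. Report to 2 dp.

θ* = 0.30

Mean = ((-1.435) + 0.367 + 1.752 + 2.530 + 1.752 + (-1.435) + (-1.435)) / 7 = 2.0960 / 7 = 0.30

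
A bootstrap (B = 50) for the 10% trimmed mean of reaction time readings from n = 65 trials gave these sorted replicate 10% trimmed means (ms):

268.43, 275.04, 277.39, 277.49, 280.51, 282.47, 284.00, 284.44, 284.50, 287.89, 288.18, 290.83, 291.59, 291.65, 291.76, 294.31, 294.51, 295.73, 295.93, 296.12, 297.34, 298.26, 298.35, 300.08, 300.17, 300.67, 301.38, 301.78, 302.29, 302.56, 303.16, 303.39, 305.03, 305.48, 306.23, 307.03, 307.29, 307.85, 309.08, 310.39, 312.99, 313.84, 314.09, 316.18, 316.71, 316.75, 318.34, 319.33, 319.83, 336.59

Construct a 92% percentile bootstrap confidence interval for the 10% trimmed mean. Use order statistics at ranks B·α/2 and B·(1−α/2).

(275.04, 319.33)

α = 0.08; lower rank = 50 × 0.040 = 2; upper rank = 50 × 0.960 = 48.
The 2nd smallest replicate is 275.04; the 48th is 319.33.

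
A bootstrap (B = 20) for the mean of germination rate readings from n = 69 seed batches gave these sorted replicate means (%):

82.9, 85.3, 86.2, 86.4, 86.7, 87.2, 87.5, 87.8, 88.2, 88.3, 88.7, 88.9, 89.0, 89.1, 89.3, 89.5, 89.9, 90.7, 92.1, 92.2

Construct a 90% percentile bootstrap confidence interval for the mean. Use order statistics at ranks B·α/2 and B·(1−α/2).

(82.9, 92.1)

α = 0.10; lower rank = 20 × 0.050 = 1; upper rank = 20 × 0.950 = 19.
The 1st smallest replicate is 82.9; the 19th is 92.1.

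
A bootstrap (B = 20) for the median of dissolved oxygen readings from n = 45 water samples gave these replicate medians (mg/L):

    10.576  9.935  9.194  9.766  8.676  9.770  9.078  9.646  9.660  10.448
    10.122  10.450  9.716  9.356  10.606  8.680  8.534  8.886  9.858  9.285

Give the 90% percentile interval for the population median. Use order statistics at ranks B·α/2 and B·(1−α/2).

Sorted replicates: 8.534, 8.676, 8.680, 8.886, 9.078, 9.194, 9.285, 9.356, 9.646, 9.660, 9.716, 9.766, 9.770, 9.858, 9.935, 10.122, 10.448, 10.450, 10.576, 10.606
α = 0.10; lower rank = 20 × 0.050 = 1; upper rank = 20 × 0.950 = 19.
The 1st smallest replicate is 8.534; the 19th is 10.576.

(8.534, 10.576)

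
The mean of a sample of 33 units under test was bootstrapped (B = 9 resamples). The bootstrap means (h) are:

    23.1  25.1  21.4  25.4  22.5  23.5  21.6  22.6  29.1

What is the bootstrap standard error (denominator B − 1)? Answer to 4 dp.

Bootstrap SE is the standard deviation of the 9 replicate means.
Mean of replicates: (23.1 + 25.1 + 21.4 + 25.4 + 22.5 + 23.5 + 21.6 + 22.6 + 29.1) / 9 = 214.30000 / 9 = 23.81111
Sum of squared deviations: (−0.71111)² + (+1.28889)² + (−2.41111)² + (+1.58889)² + (−1.31111)² + (−0.31111)² + (−2.21111)² + (−1.21111)² + (+5.28889)² = 46.64889
Variance = 46.64889 / 8 = 5.83111
SE* = √5.83111

SE* = 2.4148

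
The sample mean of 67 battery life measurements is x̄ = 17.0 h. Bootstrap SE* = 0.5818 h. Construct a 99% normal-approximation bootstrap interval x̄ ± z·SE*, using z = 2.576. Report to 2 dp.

Margin = 2.576 × 0.5818 = 1.499
Interval: 17.0 ± 1.499

(15.50, 18.50)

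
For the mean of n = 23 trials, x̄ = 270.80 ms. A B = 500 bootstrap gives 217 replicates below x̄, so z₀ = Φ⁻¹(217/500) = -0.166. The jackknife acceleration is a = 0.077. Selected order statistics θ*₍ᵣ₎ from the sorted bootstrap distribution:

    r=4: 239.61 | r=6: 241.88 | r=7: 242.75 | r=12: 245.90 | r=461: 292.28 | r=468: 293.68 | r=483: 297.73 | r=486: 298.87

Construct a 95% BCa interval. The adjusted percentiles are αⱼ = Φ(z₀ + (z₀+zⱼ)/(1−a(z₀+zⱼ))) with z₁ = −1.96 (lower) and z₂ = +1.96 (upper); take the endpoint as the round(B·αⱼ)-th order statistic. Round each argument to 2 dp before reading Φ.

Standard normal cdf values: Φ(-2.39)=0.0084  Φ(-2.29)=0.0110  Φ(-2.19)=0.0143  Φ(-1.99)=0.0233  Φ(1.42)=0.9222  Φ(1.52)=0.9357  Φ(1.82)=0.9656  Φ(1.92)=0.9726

(245.90, 298.87)

Lower: z₀ + z₁ = -0.166 + (-1.960) = -2.126; 1 − a(z₀+z₁) = 1 − (0.077)(-2.126) = 1.1637; argument = -0.166 + (-2.126)/1.1637 = -1.9929 → -1.99.
α₁ = Φ(-1.99) = 0.0233; rank = round(500 × 0.0233) = 12; θ*₍12₎ = 245.90.
Upper: z₀ + z₂ = 1.794; 1 − a(z₀+z₂) = 0.8619; argument = 1.9155 → 1.92; α₂ = 0.9726; rank = 486; θ*₍486₎ = 298.87.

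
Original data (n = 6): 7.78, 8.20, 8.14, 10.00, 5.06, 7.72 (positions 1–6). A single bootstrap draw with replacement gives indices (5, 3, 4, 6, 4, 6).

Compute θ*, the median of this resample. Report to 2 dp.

θ* = 7.93

Resample values: 5.06, 8.14, 10.00, 7.72, 10.00, 7.72.
Sorted: 5.06, 7.72, 7.72, 8.14, 10.00, 10.00
Median = average of the two middle values = 7.93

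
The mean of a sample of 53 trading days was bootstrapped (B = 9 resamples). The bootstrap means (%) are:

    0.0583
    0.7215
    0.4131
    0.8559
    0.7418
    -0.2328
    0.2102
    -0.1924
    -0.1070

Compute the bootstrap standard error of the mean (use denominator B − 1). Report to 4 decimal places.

SE* = 0.4253

Bootstrap SE is the standard deviation of the 9 replicate means.
Mean of replicates: (0.0583 + 0.7215 + 0.4131 + 0.8559 + 0.7418 + (-0.2328) + 0.2102 + (-0.1924) + (-0.1070)) / 9 = 2.46860 / 9 = 0.27429
Sum of squared deviations: (−0.21599)² + (+0.44721)² + (+0.13881)² + (+0.58161)² + (+0.46751)² + (−0.50709)² + (−0.06409)² + (−0.46669)² + (−0.38129)² = 1.44718
Variance = 1.44718 / 8 = 0.18090
SE* = √0.18090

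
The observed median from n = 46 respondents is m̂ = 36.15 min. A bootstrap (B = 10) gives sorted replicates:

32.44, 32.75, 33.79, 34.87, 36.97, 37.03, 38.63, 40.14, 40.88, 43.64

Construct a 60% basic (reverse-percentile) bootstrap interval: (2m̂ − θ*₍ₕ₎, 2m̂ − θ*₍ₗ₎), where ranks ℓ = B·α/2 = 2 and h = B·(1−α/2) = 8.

Percentile endpoints at ranks 2 and 8: θ*₍2₎ = 32.75, θ*₍8₎ = 40.14.
Basic interval reflects these around m̂:
  lower = 2 × 36.15 − 40.14 = 32.16
  upper = 2 × 36.15 − 32.75 = 39.55

(32.16, 39.55)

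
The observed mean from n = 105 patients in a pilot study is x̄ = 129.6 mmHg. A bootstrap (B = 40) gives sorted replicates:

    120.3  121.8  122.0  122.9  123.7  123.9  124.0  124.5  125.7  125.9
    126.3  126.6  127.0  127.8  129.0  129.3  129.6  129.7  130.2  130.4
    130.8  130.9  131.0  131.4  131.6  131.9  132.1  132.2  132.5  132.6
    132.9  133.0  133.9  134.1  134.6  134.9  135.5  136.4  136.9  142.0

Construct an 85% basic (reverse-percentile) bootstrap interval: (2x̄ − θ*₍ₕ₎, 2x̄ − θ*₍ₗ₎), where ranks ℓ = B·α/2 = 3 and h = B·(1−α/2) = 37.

(123.7, 137.2)

Percentile endpoints at ranks 3 and 37: θ*₍3₎ = 122.0, θ*₍37₎ = 135.5.
Basic interval reflects these around x̄:
  lower = 2 × 129.6 − 135.5 = 123.7
  upper = 2 × 129.6 − 122.0 = 137.2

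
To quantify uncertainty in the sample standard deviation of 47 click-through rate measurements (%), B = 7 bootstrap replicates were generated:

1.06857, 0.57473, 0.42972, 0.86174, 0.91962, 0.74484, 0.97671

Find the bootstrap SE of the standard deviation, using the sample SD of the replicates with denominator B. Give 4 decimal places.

Bootstrap SE is the standard deviation of the 7 replicate standard deviations.
Mean of replicates: (1.06857 + 0.57473 + 0.42972 + 0.86174 + 0.91962 + 0.74484 + 0.97671) / 7 = 5.575930 / 7 = 0.796561
Sum of squared deviations: (+0.272009)² + (−0.221831)² + (−0.366841)² + (+0.065179)² + (+0.123059)² + (−0.051721)² + (+0.180149)² = 0.312291
Variance = 0.312291 / 7 = 0.044613
SE* = √0.044613

SE* = 0.2112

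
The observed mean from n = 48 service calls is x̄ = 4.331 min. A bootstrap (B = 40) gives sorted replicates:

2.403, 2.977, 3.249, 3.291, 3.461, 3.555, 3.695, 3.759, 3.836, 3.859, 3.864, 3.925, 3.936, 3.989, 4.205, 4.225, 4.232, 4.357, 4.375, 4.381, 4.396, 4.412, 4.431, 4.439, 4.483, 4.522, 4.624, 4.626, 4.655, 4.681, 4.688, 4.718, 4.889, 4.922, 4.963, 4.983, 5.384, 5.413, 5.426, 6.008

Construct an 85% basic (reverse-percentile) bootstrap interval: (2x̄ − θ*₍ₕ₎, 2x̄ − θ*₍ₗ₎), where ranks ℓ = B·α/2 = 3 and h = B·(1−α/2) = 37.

(3.278, 5.413)

Percentile endpoints at ranks 3 and 37: θ*₍3₎ = 3.249, θ*₍37₎ = 5.384.
Basic interval reflects these around x̄:
  lower = 2 × 4.331 − 5.384 = 3.278
  upper = 2 × 4.331 − 3.249 = 5.413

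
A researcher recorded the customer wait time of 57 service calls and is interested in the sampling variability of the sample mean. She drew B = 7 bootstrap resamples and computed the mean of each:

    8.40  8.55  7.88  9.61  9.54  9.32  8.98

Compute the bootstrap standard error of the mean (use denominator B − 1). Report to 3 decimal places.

SE* = 0.647

Bootstrap SE is the standard deviation of the 7 replicate means.
Mean of replicates: (8.40 + 8.55 + 7.88 + 9.61 + 9.54 + 9.32 + 8.98) / 7 = 62.2800 / 7 = 8.8971
Sum of squared deviations: (−0.4971)² + (−0.3471)² + (−1.0171)² + (+0.7129)² + (+0.6429)² + (+0.4229)² + (+0.0829)² = 2.5093
Variance = 2.5093 / 6 = 0.4182
SE* = √0.4182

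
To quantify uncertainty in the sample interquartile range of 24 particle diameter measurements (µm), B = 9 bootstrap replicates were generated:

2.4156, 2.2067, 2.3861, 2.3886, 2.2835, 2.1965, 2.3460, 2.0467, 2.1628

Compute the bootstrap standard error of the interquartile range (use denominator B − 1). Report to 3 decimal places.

SE* = 0.125

Bootstrap SE is the standard deviation of the 9 replicate interquartile ranges.
Mean of replicates: (2.4156 + 2.2067 + 2.3861 + 2.3886 + 2.2835 + 2.1965 + 2.3460 + 2.0467 + 2.1628) / 9 = 20.43250 / 9 = 2.27028
Sum of squared deviations: (+0.14532)² + (−0.06358)² + (+0.11582)² + (+0.11832)² + (+0.01322)² + (−0.07378)² + (+0.07572)² + (−0.22358)² + (−0.10748)² = 0.12547
Variance = 0.12547 / 8 = 0.01568
SE* = √0.01568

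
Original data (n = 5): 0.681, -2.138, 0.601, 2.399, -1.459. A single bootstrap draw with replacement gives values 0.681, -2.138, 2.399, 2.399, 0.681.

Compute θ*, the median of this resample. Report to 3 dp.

θ* = 0.681

Sorted: -2.138, 0.681, 0.681, 2.399, 2.399
Median = middle value = 0.681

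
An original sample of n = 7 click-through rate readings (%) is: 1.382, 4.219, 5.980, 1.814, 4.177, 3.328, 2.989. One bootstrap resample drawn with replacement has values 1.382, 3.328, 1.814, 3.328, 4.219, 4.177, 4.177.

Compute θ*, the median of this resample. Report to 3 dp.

Sorted: 1.382, 1.814, 3.328, 3.328, 4.177, 4.177, 4.219
Median = middle value = 3.328

θ* = 3.328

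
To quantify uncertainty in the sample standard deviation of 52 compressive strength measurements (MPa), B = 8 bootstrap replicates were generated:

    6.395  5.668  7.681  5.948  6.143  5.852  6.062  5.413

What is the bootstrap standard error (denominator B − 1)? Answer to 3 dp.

SE* = 0.688

Bootstrap SE is the standard deviation of the 8 replicate standard deviations.
Mean of replicates: (6.395 + 5.668 + 7.681 + 5.948 + 6.143 + 5.852 + 6.062 + 5.413) / 8 = 49.1620 / 8 = 6.1452
Sum of squared deviations: (+0.2497)² + (−0.4772)² + (+1.5358)² + (−0.1972)² + (−0.0023)² + (−0.2932)² + (−0.0832)² + (−0.7322)² = 3.3167
Variance = 3.3167 / 7 = 0.4738
SE* = √0.4738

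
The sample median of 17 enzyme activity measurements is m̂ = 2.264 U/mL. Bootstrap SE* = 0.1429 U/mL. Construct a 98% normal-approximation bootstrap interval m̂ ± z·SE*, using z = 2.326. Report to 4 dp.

Margin = 2.326 × 0.1429 = 0.33239
Interval: 2.264 ± 0.33239

(1.9316, 2.5964)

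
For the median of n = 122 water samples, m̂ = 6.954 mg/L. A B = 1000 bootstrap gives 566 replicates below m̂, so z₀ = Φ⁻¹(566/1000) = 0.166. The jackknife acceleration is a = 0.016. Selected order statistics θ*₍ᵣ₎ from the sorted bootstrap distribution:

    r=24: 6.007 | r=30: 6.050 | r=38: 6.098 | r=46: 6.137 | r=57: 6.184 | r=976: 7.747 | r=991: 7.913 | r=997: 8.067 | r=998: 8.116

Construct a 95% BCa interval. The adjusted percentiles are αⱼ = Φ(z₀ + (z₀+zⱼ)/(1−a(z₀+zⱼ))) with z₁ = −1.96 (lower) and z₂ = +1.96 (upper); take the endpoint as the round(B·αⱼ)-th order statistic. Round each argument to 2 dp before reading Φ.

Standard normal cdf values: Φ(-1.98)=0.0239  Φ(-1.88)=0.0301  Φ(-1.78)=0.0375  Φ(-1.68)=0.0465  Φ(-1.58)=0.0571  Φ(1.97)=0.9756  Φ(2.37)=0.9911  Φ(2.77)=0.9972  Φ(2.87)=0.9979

(6.184, 7.913)

Lower: z₀ + z₁ = 0.166 + (-1.960) = -1.794; 1 − a(z₀+z₁) = 1 − (0.016)(-1.794) = 1.0287; argument = 0.166 + (-1.794)/1.0287 = -1.5779 → -1.58.
α₁ = Φ(-1.58) = 0.0571; rank = round(1000 × 0.0571) = 57; θ*₍57₎ = 6.184.
Upper: z₀ + z₂ = 2.126; 1 − a(z₀+z₂) = 0.9660; argument = 2.3669 → 2.37; α₂ = 0.9911; rank = 991; θ*₍991₎ = 7.913.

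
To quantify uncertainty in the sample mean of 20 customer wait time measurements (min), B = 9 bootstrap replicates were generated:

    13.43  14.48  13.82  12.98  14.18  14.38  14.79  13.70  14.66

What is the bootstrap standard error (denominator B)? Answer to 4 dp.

SE* = 0.5711

Bootstrap SE is the standard deviation of the 9 replicate means.
Mean of replicates: (13.43 + 14.48 + 13.82 + 12.98 + 14.18 + 14.38 + 14.79 + 13.70 + 14.66) / 9 = 126.42000 / 9 = 14.04667
Sum of squared deviations: (−0.61667)² + (+0.43333)² + (−0.22667)² + (−1.06667)² + (+0.13333)² + (+0.33333)² + (+0.74333)² + (−0.34667)² + (+0.61333)² = 2.93500
Variance = 2.93500 / 9 = 0.32611
SE* = √0.32611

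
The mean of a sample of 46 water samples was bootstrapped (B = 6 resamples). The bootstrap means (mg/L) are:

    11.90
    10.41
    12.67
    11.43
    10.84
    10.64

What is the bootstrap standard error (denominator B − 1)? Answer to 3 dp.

Bootstrap SE is the standard deviation of the 6 replicate means.
Mean of replicates: (11.90 + 10.41 + 12.67 + 11.43 + 10.84 + 10.64) / 6 = 67.8900 / 6 = 11.3150
Sum of squared deviations: (+0.5850)² + (−0.9050)² + (+1.3550)² + (+0.1150)² + (−0.4750)² + (−0.6750)² = 3.6917
Variance = 3.6917 / 5 = 0.7383
SE* = √0.7383

SE* = 0.859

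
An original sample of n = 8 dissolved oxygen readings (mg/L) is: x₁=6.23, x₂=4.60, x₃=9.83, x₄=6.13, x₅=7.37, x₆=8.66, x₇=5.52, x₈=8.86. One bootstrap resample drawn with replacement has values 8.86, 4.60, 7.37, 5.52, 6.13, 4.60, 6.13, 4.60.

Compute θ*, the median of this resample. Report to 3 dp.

θ* = 5.825

Sorted: 4.60, 4.60, 4.60, 5.52, 6.13, 6.13, 7.37, 8.86
Median = average of the two middle values = 5.825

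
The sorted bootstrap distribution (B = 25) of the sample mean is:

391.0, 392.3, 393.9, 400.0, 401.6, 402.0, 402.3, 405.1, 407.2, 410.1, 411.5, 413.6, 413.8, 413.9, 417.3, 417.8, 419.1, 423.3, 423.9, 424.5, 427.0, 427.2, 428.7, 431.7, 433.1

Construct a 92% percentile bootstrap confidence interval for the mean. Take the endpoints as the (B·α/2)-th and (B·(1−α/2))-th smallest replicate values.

(391.0, 431.7)

α = 0.08; lower rank = 25 × 0.040 = 1; upper rank = 25 × 0.960 = 24.
The 1st smallest replicate is 391.0; the 24th is 431.7.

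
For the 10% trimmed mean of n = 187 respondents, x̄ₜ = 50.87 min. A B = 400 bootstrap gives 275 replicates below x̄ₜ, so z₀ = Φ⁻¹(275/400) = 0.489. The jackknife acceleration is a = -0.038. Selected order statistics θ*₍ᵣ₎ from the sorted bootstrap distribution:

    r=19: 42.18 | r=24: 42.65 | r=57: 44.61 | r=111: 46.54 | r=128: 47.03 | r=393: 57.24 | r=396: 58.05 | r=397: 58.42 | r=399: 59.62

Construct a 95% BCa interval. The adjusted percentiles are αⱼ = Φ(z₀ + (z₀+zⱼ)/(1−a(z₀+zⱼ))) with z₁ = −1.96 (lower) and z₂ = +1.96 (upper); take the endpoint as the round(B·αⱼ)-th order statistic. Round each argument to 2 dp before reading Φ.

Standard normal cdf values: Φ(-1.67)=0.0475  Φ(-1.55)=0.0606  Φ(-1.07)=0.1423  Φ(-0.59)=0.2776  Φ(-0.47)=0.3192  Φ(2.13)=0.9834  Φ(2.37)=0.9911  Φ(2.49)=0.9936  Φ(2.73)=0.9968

Lower: z₀ + z₁ = 0.489 + (-1.960) = -1.471; 1 − a(z₀+z₁) = 1 − (-0.038)(-1.471) = 0.9441; argument = 0.489 + (-1.471)/0.9441 = -1.0691 → -1.07.
α₁ = Φ(-1.07) = 0.1423; rank = round(400 × 0.1423) = 57; θ*₍57₎ = 44.61.
Upper: z₀ + z₂ = 2.449; 1 − a(z₀+z₂) = 1.0931; argument = 2.7295 → 2.73; α₂ = 0.9968; rank = 399; θ*₍399₎ = 59.62.

(44.61, 59.62)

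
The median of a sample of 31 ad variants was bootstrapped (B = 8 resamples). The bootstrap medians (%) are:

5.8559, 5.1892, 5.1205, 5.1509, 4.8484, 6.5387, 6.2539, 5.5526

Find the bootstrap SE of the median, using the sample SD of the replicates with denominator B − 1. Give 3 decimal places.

Bootstrap SE is the standard deviation of the 8 replicate medians.
Mean of replicates: (5.8559 + 5.1892 + 5.1205 + 5.1509 + 4.8484 + 6.5387 + 6.2539 + 5.5526) / 8 = 44.51010 / 8 = 5.56376
Sum of squared deviations: (+0.29214)² + (−0.37456)² + (−0.44326)² + (−0.41286)² + (−0.71536)² + (+0.97494)² + (+0.69014)² + (−0.01116)² = 2.53124
Variance = 2.53124 / 7 = 0.36161
SE* = √0.36161

SE* = 0.601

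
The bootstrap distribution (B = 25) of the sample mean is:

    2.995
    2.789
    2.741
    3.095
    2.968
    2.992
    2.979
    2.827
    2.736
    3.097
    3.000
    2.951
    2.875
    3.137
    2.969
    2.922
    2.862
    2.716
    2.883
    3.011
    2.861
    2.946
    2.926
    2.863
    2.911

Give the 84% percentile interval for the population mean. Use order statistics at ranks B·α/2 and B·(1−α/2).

(2.736, 3.095)

Sorted replicates: 2.716, 2.736, 2.741, 2.789, 2.827, 2.861, 2.862, 2.863, 2.875, 2.883, 2.911, 2.922, 2.926, 2.946, 2.951, 2.968, 2.969, 2.979, 2.992, 2.995, 3.000, 3.011, 3.095, 3.097, 3.137
α = 0.16; lower rank = 25 × 0.080 = 2; upper rank = 25 × 0.920 = 23.
The 2nd smallest replicate is 2.736; the 23rd is 3.095.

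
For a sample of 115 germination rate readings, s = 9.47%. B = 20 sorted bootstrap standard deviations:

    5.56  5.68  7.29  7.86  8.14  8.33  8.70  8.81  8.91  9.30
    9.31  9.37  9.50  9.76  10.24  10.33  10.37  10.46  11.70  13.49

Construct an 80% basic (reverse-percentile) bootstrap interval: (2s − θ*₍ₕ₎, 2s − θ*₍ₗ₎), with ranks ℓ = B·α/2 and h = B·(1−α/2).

(8.48, 13.26)

Percentile endpoints at ranks 2 and 18: θ*₍2₎ = 5.68, θ*₍18₎ = 10.46.
Basic interval reflects these around s:
  lower = 2 × 9.47 − 10.46 = 8.48
  upper = 2 × 9.47 − 5.68 = 13.26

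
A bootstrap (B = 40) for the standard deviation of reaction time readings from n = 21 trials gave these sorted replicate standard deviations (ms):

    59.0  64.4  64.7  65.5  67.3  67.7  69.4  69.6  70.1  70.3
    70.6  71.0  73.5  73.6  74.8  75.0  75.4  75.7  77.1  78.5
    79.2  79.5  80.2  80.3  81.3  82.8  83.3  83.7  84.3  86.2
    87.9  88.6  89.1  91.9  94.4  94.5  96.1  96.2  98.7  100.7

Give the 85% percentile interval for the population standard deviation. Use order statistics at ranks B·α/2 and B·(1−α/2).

α = 0.15; lower rank = 40 × 0.075 = 3; upper rank = 40 × 0.925 = 37.
The 3rd smallest replicate is 64.7; the 37th is 96.1.

(64.7, 96.1)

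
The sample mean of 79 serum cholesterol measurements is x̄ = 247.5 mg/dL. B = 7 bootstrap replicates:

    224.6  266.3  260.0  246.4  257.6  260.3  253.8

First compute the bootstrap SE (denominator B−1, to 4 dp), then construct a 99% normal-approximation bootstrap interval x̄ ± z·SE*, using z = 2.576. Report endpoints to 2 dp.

Mean of replicates = 252.7143; sum of squared deviations = 1150.5286; SE* = √(1150.5286/6) = 13.8476
Margin = 2.576 × 13.8476 = 35.671
Interval: 247.5 ± 35.671

(211.83, 283.17)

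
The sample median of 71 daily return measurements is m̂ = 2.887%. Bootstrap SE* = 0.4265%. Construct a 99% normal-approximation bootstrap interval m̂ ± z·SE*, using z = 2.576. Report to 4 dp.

(1.7883, 3.9857)

Margin = 2.576 × 0.4265 = 1.09866
Interval: 2.887 ± 1.09866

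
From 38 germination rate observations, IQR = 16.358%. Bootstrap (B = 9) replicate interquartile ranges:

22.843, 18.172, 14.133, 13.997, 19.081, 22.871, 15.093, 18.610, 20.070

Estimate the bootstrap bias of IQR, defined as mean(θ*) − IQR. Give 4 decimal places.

mean(θ*) = (22.843 + 18.172 + 14.133 + 13.997 + 19.081 + 22.871 + 15.093 + 18.610 + 20.070) / 9 = 18.31889
bias = 18.31889 − 16.358

bias = +1.9609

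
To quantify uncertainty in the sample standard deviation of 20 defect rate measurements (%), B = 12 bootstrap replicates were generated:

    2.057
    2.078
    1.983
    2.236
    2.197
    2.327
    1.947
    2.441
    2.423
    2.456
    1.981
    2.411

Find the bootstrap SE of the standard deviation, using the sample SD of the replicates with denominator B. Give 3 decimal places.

SE* = 0.189

Bootstrap SE is the standard deviation of the 12 replicate standard deviations.
Mean of replicates: (2.057 + 2.078 + 1.983 + 2.236 + 2.197 + 2.327 + 1.947 + 2.441 + 2.423 + 2.456 + 1.981 + 2.411) / 12 = 26.5370 / 12 = 2.2114
Sum of squared deviations: (−0.1544)² + (−0.1334)² + (−0.2284)² + (+0.0246)² + (−0.0144)² + (+0.1156)² + (−0.2644)² + (+0.2296)² + (+0.2116)² + (+0.2446)² + (−0.2304)² + (+0.1996)² = 0.4281
Variance = 0.4281 / 12 = 0.0357
SE* = √0.0357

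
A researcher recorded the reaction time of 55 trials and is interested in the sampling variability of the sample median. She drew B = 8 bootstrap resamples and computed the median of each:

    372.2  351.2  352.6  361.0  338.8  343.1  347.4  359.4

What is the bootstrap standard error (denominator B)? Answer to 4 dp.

Bootstrap SE is the standard deviation of the 8 replicate medians.
Mean of replicates: (372.2 + 351.2 + 352.6 + 361.0 + 338.8 + 343.1 + 347.4 + 359.4) / 8 = 2825.70000 / 8 = 353.21250
Sum of squared deviations: (+18.98750)² + (−2.01250)² + (−0.61250)² + (+7.78750)² + (−14.41250)² + (−10.11250)² + (−5.81250)² + (+6.18750)² = 807.64875
Variance = 807.64875 / 8 = 100.95609
SE* = √100.95609

SE* = 10.0477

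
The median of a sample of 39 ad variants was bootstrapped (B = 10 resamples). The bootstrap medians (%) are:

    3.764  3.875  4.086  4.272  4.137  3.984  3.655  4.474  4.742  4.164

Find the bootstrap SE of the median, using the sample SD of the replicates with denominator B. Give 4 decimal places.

Bootstrap SE is the standard deviation of the 10 replicate medians.
Mean of replicates: (3.764 + 3.875 + 4.086 + 4.272 + 4.137 + 3.984 + 3.655 + 4.474 + 4.742 + 4.164) / 10 = 41.15300 / 10 = 4.11530
Sum of squared deviations: (−0.35130)² + (−0.24030)² + (−0.02930)² + (+0.15670)² + (+0.02170)² + (−0.13130)² + (−0.46030)² + (+0.35870)² + (+0.62670)² + (+0.04870)² = 0.95995
Variance = 0.95995 / 10 = 0.09599
SE* = √0.09599

SE* = 0.3098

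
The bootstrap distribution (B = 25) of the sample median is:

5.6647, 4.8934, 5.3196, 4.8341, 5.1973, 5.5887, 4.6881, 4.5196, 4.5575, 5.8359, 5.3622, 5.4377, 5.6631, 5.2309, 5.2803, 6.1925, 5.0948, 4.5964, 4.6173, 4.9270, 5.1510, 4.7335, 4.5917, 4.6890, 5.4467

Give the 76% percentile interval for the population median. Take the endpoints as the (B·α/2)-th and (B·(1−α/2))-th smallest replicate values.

Sorted replicates: 4.5196, 4.5575, 4.5917, 4.5964, 4.6173, 4.6881, 4.6890, 4.7335, 4.8341, 4.8934, 4.9270, 5.0948, 5.1510, 5.1973, 5.2309, 5.2803, 5.3196, 5.3622, 5.4377, 5.4467, 5.5887, 5.6631, 5.6647, 5.8359, 6.1925
α = 0.24; lower rank = 25 × 0.120 = 3; upper rank = 25 × 0.880 = 22.
The 3rd smallest replicate is 4.5917; the 22nd is 5.6631.

(4.5917, 5.6631)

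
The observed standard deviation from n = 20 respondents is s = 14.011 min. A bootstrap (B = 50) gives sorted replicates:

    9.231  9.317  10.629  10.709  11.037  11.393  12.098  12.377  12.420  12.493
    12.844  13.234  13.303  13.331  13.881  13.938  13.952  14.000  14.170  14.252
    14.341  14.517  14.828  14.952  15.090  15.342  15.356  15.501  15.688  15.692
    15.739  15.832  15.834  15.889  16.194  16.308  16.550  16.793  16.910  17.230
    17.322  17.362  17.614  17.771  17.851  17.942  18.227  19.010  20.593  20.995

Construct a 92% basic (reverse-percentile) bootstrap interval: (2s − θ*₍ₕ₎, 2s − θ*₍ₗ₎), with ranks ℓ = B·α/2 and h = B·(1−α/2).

Percentile endpoints at ranks 2 and 48: θ*₍2₎ = 9.317, θ*₍48₎ = 19.010.
Basic interval reflects these around s:
  lower = 2 × 14.011 − 19.010 = 9.012
  upper = 2 × 14.011 − 9.317 = 18.705

(9.012, 18.705)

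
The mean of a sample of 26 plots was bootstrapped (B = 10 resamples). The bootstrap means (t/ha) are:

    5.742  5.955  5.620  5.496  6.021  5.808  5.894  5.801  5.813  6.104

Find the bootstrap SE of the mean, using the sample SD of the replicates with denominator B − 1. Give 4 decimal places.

Bootstrap SE is the standard deviation of the 10 replicate means.
Mean of replicates: (5.742 + 5.955 + 5.620 + 5.496 + 6.021 + 5.808 + 5.894 + 5.801 + 5.813 + 6.104) / 10 = 58.25400 / 10 = 5.82540
Sum of squared deviations: (−0.08340)² + (+0.12960)² + (−0.20540)² + (−0.32940)² + (+0.19560)² + (−0.01740)² + (+0.06860)² + (−0.02440)² + (−0.01240)² + (+0.27860)² = 0.29608
Variance = 0.29608 / 9 = 0.03290
SE* = √0.03290

SE* = 0.1814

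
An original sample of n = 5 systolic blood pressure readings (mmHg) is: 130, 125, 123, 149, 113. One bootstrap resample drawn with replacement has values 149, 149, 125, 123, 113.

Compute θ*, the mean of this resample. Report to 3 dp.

θ* = 131.800

Mean = (149 + 149 + 125 + 123 + 113) / 5 = 659.0 / 5 = 131.800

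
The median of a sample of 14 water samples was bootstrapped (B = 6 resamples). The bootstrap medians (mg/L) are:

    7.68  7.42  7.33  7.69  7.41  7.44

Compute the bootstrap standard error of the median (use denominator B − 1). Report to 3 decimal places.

SE* = 0.152

Bootstrap SE is the standard deviation of the 6 replicate medians.
Mean of replicates: (7.68 + 7.42 + 7.33 + 7.69 + 7.41 + 7.44) / 6 = 44.9700 / 6 = 7.4950
Sum of squared deviations: (+0.1850)² + (−0.0750)² + (−0.1650)² + (+0.1950)² + (−0.0850)² + (−0.0550)² = 0.1153
Variance = 0.1153 / 5 = 0.0231
SE* = √0.0231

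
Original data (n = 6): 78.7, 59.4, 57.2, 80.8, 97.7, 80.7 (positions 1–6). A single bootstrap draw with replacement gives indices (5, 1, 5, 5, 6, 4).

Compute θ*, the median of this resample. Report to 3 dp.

Resample values: 97.7, 78.7, 97.7, 97.7, 80.7, 80.8.
Sorted: 78.7, 80.7, 80.8, 97.7, 97.7, 97.7
Median = average of the two middle values = 89.250

θ* = 89.250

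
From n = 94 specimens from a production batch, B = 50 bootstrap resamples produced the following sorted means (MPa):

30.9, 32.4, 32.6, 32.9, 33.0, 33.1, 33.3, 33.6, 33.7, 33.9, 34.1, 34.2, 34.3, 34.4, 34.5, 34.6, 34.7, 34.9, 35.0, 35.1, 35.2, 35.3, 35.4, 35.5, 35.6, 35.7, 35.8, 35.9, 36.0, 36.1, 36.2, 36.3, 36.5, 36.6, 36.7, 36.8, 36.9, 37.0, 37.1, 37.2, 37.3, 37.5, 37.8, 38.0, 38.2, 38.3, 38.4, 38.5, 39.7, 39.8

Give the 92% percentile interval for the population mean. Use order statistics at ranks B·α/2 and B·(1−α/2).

α = 0.08; lower rank = 50 × 0.040 = 2; upper rank = 50 × 0.960 = 48.
The 2nd smallest replicate is 32.4; the 48th is 38.5.

(32.4, 38.5)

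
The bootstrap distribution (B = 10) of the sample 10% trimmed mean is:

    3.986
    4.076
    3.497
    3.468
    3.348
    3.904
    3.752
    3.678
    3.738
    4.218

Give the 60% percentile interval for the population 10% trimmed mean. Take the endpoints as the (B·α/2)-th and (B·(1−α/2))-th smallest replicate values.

Sorted replicates: 3.348, 3.468, 3.497, 3.678, 3.738, 3.752, 3.904, 3.986, 4.076, 4.218
α = 0.40; lower rank = 10 × 0.200 = 2; upper rank = 10 × 0.800 = 8.
The 2nd smallest replicate is 3.468; the 8th is 3.986.

(3.468, 3.986)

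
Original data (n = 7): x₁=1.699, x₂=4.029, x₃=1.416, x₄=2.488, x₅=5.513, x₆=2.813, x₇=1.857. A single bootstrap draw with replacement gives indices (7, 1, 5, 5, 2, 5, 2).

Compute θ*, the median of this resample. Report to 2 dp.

Resample values: 1.857, 1.699, 5.513, 5.513, 4.029, 5.513, 4.029.
Sorted: 1.699, 1.857, 4.029, 4.029, 5.513, 5.513, 5.513
Median = middle value = 4.03

θ* = 4.03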